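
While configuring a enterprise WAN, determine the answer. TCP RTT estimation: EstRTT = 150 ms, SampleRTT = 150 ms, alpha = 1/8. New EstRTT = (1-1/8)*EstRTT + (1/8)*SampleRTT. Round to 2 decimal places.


Given: EstRTT = 150 ms, SampleRTT = 150 ms, alpha = 1/8
New EstRTT = (1 - alpha) * EstRTT + alpha * SampleRTT
(7/8) * 150 = 131.25
(1/8) * 150 = 18.75
New EstRTT = 131.25 + 18.75 = 150 ms -> 150.00 ms (2 dp)

150.00


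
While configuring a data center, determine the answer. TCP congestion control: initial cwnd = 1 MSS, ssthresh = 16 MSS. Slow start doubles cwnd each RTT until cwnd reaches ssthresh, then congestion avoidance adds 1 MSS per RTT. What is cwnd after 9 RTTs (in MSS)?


RTT 0: cwnd = 1 MSS (initial)
RTT 1: cwnd = 2 MSS (slow start, doubled)
RTT 2: cwnd = 4 MSS (slow start, doubled)
RTT 3: cwnd = 8 MSS (slow start, doubled)
RTT 4: cwnd = 16 MSS (slow start, doubled)
RTT 5: cwnd = 17 MSS (congestion avoidance, +1)
RTT 6: cwnd = 18 MSS (congestion avoidance, +1)
RTT 7: cwnd = 19 MSS (congestion avoidance, +1)
RTT 8: cwnd = 20 MSS (congestion avoidance, +1)
RTT 9: cwnd = 21 MSS (congestion avoidance, +1)

21


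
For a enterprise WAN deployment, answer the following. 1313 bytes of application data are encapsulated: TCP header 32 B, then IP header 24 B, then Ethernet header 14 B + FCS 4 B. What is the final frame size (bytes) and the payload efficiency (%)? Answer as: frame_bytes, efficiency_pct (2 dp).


TCP segment = 1313 + 32 = 1345 B
IP packet = 1345 + 24 = 1369 B
Ethernet frame = 1369 + 14 + 4 = 1387 B
Efficiency = app / frame = 1313 / 1387 = 0.946647 = 94.6647% -> 94.66% (2 dp)

1387, 94.66


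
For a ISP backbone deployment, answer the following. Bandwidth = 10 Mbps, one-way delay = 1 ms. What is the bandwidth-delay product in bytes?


Given: bandwidth = 10 Mbps, delay = 1 ms
BDP in bits = 10 * 10^6 * 1 / 1000
BDP in bits = 10000
BDP in bytes = 10000 / 8 = 1250

1250


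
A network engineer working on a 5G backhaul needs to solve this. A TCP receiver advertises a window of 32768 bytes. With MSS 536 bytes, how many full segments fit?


Given: RWND = 32768 bytes, MSS = 536 bytes
Full segments = floor(RWND / MSS)
Full segments = floor(32768 / 536)
Full segments = floor(61.1343) = 61

61


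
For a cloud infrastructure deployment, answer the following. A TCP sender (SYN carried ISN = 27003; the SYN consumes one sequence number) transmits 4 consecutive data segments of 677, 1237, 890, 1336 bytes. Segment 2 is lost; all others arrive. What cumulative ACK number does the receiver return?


SYN uses sequence number 27003; first data byte = ISN + 1 = 27004.
Segment 1: SEQ = 27004, len = 677 B, covers [27004, 27680]
Segment 2: SEQ = 27681, len = 1237 B, covers [27681, 28917] [LOST]
Segment 3: SEQ = 28918, len = 890 B, covers [28918, 29807]
Segment 4: SEQ = 29808, len = 1336 B, covers [29808, 31143]
In-order data received: bytes [27004, 27680] (segments 1..1).
Segment 2 missing -> gap begins at byte 27681; later segments buffered out of order.
Cumulative ACK = next expected in-order byte = 27004 + 677 = 27681

27681


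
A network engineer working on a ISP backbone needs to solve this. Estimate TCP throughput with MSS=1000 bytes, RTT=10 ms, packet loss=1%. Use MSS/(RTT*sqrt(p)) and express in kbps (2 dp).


Given: MSS = 1000 bytes, RTT = 10 ms, loss = 1%
RTT in seconds = 10 / 1000 = 0.01
Loss rate = 1% = 0.01
sqrt(loss) = sqrt(0.01) = 0.1
Throughput (bytes/s) = 1000 / (0.01 * 0.1) = 1000000.0000
Throughput (kbps) = 1000000.0000 * 8 / 1000 = 8000.000000 -> 8000.00 kbps (2 dp)

8000.00


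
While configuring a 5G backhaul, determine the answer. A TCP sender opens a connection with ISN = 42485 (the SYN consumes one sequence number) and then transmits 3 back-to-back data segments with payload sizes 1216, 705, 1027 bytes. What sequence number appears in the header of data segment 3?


The SYN occupies sequence number ISN = 42485, so the first data byte is ISN + 1 = 42486.
SEQ of data segment i = (ISN + 1) + sum of payload sizes of segments 1..i-1.
Segment 1: SEQ = 42486, payload = 1216 bytes
Segment 2: SEQ = 43702, payload = 705 bytes
Segment 3: SEQ = 44407, payload = 1027 bytes
SEQ of segment 3 = 42486 + 1216 + 705 = 44407

44407


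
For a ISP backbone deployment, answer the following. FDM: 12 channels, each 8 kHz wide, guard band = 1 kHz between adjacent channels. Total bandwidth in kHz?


Given: 12 channels, 8 kHz each, guard = 1 kHz
Channel bandwidth = 12 * 8 = 96 kHz
Guard bands = 11 gaps * 1 kHz = 11 kHz
Total = 96 + 11 = 107 kHz

107


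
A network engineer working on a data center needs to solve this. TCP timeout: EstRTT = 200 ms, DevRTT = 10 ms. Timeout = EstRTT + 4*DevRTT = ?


Given: EstRTT = 200 ms, DevRTT = 10 ms
Timeout = EstRTT + 4 * DevRTT
4 * DevRTT = 4 * 10 = 40
Timeout = 200 + 40 = 240 ms

240


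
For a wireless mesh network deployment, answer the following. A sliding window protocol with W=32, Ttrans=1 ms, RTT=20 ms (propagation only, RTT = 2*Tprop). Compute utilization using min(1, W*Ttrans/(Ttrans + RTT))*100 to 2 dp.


Given: W = 32, Ttrans = 1 ms, RTT = 20 ms (= 2 * Tprop, Tprop = 10 ms)
Cycle time = Ttrans + RTT = 1 + 20 = 21 ms (first packet sent until its ACK returns)
W * Ttrans = 32 * 1 = 32 ms of sending per cycle
W * Ttrans / (Ttrans + RTT) = 32 / 21 = 1.523810
U = min(1, 1.523810) = 1.000000
U% = 100.00%

100.00


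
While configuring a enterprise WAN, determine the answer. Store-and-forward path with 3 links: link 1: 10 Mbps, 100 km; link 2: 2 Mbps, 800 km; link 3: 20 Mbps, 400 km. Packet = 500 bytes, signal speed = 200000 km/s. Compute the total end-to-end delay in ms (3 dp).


Packet = 500 bytes = 4000 bits. Store-and-forward: sum (t_trans + t_prop) per link.
Link 1: t_trans = 4000/(10*10^6) s = 0.4000 ms; t_prop = 100/200000 s = 0.5000 ms; subtotal = 0.9000 ms
Link 2: t_trans = 4000/(2*10^6) s = 2.0000 ms; t_prop = 800/200000 s = 4.0000 ms; subtotal = 6.0000 ms
Link 3: t_trans = 4000/(20*10^6) s = 0.2000 ms; t_prop = 400/200000 s = 2.0000 ms; subtotal = 2.2000 ms
End-to-end = 0.9000 + 6.0000 + 2.2000 = 9.1000 ms -> 9.100 ms (3 dp)

9.100


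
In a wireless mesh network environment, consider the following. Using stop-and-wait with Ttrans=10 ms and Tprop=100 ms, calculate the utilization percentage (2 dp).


Given: Ttrans = 10 ms, Tprop = 100 ms
RTT = 2 * Tprop = 2 * 100 = 200 ms
U = Ttrans / (Ttrans + RTT)
U = 10 / (10 + 200)
U = 10 / 210 = 0.047619
U% = 4.76%

4.76


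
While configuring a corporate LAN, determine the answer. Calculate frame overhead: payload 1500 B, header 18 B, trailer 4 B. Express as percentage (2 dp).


Given: payload = 1500 B, header = 18 B, trailer = 4 B
Overhead bytes = header + trailer = 18 + 4 = 22
Total frame = payload + overhead = 1500 + 22 = 1522
Overhead % = 22 / 1522 * 100 = 1.4455% -> 1.45% (2 dp)

1.45


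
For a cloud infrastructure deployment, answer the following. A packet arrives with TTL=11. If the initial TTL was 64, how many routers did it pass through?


Given: initial TTL = 64, received TTL = 11
Hops = initial TTL - received TTL
Hops = 64 - 11 = 53

53


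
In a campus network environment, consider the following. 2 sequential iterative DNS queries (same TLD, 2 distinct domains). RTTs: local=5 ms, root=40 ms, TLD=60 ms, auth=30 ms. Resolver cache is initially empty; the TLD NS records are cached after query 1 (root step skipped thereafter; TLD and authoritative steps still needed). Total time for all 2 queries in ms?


Lookup 1 (cold cache): local + root + TLD + auth = 5 + 40 + 60 + 30 = 135 ms
Lookups 2..2 (TLD NS cached -> skip root; new domain -> still ask TLD and auth): local + TLD + auth = 5 + 60 + 30 = 95 ms each
Remaining 1 lookups: 1 * 95 = 95 ms
Total = 135 + 95 = 230 ms

230


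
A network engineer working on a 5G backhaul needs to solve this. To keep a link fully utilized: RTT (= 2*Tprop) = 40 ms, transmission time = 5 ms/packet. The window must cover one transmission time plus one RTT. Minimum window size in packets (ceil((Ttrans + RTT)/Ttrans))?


Given: Ttrans = 5 ms, RTT = 40 ms (= 2 * Tprop, Tprop = 20 ms)
Time until first ACK returns = Ttrans + RTT = 5 + 40 = 45 ms
Need W * Ttrans >= Ttrans + RTT  ->  W >= (Ttrans + RTT) / Ttrans
(Ttrans + RTT) / Ttrans = 45 / 5 = 9
W_min = ceil(9) = 9

9


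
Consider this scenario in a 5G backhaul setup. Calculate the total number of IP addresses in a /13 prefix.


Given: CIDR prefix /13
Host bits = 32 - 13 = 19
Total addresses = 2^19 = 524288

524288


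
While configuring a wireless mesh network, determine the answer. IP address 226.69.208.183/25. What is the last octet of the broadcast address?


Given: IP = 226.69.208.183, prefix = /25
Host bits = 32 - 25 = 7
Network last octet = 183 AND mask = 128
Host part size = 2^7 - 1 = 127
Broadcast last octet = 128 OR 127 = 255

255


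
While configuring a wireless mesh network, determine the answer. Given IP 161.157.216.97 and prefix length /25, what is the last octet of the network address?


Given: IP = 161.157.216.97, prefix = /25
Subnet mask = 255.255.255.128
Last octet of IP: 97
Last octet of mask: 128
Network last octet = 97 AND 128 = 0

0


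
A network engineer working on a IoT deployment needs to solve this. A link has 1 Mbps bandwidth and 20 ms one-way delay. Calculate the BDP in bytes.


Given: bandwidth = 1 Mbps, delay = 20 ms
BDP in bits = 1 * 10^6 * 20 / 1000
BDP in bits = 20000
BDP in bytes = 20000 / 8 = 2500

2500


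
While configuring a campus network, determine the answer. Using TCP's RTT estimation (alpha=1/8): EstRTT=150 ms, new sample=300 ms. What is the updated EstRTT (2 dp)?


Given: EstRTT = 150 ms, SampleRTT = 300 ms, alpha = 1/8
New EstRTT = (1 - alpha) * EstRTT + alpha * SampleRTT
(7/8) * 150 = 131.25
(1/8) * 300 = 37.5
New EstRTT = 131.25 + 37.5 = 168.75 ms -> 168.75 ms (2 dp)

168.75


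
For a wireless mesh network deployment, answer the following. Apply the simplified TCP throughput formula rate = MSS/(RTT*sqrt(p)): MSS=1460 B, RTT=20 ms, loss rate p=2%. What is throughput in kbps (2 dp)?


Given: MSS = 1460 bytes, RTT = 20 ms, loss = 2%
RTT in seconds = 20 / 1000 = 0.02
Loss rate = 2% = 0.02
sqrt(loss) = sqrt(0.02) = 0.141421356237
Throughput (bytes/s) = 1460 / (0.02 * 0.141421356237) = 516187.9503
Throughput (kbps) = 516187.9503 * 8 / 1000 = 4129.503602 -> 4129.50 kbps (2 dp)

4129.50


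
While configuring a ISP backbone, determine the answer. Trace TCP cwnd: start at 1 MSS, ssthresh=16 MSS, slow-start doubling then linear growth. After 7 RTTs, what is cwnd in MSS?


RTT 0: cwnd = 1 MSS (initial)
RTT 1: cwnd = 2 MSS (slow start, doubled)
RTT 2: cwnd = 4 MSS (slow start, doubled)
RTT 3: cwnd = 8 MSS (slow start, doubled)
RTT 4: cwnd = 16 MSS (slow start, doubled)
RTT 5: cwnd = 17 MSS (congestion avoidance, +1)
RTT 6: cwnd = 18 MSS (congestion avoidance, +1)
RTT 7: cwnd = 19 MSS (congestion avoidance, +1)

19


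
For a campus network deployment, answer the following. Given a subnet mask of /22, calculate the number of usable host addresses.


Given: subnet mask /22
Host bits = 32 - 22 = 10
Total addresses = 2^10 = 1024
Usable hosts = 1024 - 2 (network + broadcast) = 1022

1022


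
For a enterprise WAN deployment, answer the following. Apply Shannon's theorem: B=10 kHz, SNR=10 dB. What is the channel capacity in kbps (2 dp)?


Given: B = 10 kHz, SNR = 10 dB
SNR linear = 10^(10/10) = 10
1 + SNR = 11
log2(11) = 3.4594316186
C = 10 * 1000 * 3.4594316186 = 34594.3162 bps
C = 34.594316 kbps -> 34.59 kbps (2 dp)

34.59


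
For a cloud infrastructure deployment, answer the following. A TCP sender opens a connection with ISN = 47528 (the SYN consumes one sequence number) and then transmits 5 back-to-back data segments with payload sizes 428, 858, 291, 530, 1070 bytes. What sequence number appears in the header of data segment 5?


The SYN occupies sequence number ISN = 47528, so the first data byte is ISN + 1 = 47529.
SEQ of data segment i = (ISN + 1) + sum of payload sizes of segments 1..i-1.
Segment 1: SEQ = 47529, payload = 428 bytes
Segment 2: SEQ = 47957, payload = 858 bytes
Segment 3: SEQ = 48815, payload = 291 bytes
Segment 4: SEQ = 49106, payload = 530 bytes
Segment 5: SEQ = 49636, payload = 1070 bytes
SEQ of segment 5 = 47529 + 428 + 858 + 291 + 530 = 49636

49636


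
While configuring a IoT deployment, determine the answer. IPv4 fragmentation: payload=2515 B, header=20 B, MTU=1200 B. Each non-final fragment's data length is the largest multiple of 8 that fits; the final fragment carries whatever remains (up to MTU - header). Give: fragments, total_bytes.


Max data per non-final fragment = floor((MTU - header)/8)*8 = floor((1200 - 20)/8)*8 = floor(1180/8)*8 = 1176 B
Final fragment needs no 8-byte alignment: it can carry up to MTU - header = 1180 B
Non-final fragments needed = ceil((payload - 1180) / 1176) = ceil(1335/1176) = ceil(1.1352) = 2
Number of fragments = 2 + 1 = 3
Fragment sizes (data): 2 * 1176 B + 163 B (last, 163 <= 1180 OK)
Total bytes sent = payload + n_frags * header = 2515 + 3*20 = 2515 + 60 = 2575 B

3, 2575


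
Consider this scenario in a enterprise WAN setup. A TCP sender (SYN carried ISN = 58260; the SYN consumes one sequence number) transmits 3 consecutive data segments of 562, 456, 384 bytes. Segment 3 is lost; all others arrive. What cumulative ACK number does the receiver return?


SYN uses sequence number 58260; first data byte = ISN + 1 = 58261.
Segment 1: SEQ = 58261, len = 562 B, covers [58261, 58822]
Segment 2: SEQ = 58823, len = 456 B, covers [58823, 59278]
Segment 3: SEQ = 59279, len = 384 B, covers [59279, 59662] [LOST]
In-order data received: bytes [58261, 59278] (segments 1..2).
Segment 3 missing -> gap begins at byte 59279.
Cumulative ACK = next expected in-order byte = 58261 + 562 + 456 = 59279

59279


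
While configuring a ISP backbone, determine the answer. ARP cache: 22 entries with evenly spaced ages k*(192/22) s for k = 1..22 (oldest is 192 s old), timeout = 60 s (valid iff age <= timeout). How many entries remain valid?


Ages are k * 192/22 s for k = 1..22 (spacing = 8.7273 s).
Entry k is valid iff k * 192/22 <= 60 iff k <= 22 * 60 / 192 = 6.8750
n_valid = floor(6.8750) = 6
(n_stale = 22 - 6 = 16)

6


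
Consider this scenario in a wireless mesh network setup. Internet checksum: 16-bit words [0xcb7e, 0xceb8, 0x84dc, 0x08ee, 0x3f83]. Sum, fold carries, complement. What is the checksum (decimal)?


Given words: [0xcb7e, 0xceb8, 0x84dc, 0x08ee, 0x3f83]
Step 1: Sum all words
Raw sum = 52094 + 52920 + 34012 + 2286 + 16259 = 157571
Step 2: Fold carry: (26499 + 2) = 26501
One's complement = ~26501 & 0xFFFF = 39034

39034


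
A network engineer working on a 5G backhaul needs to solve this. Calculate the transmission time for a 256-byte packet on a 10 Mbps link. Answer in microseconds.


Given: packet = 256 bytes, bandwidth = 10 Mbps
Packet in bits = 256 * 8 = 2048 bits
Bandwidth = 10 * 10^6 = 10000000 bps
Time = 2048 / 10000000 seconds
Time in us = 2048 * 10^6 / 10000000 = 204.8

204.8


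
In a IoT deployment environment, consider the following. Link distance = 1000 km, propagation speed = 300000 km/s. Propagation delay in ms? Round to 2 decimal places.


Given: distance = 1000 km, speed = 300000 km/s
Delay = distance / speed = 1000 / 300000 seconds
Delay in ms = 1000 * 1000 / 300000
Delay = 3.3333 ms
Rounded to 2 dp = 3.33 ms

3.33


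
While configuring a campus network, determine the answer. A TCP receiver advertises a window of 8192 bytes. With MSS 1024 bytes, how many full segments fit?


Given: RWND = 8192 bytes, MSS = 1024 bytes
Full segments = floor(RWND / MSS)
Full segments = floor(8192 / 1024)
Full segments = floor(8.0) = 8

8


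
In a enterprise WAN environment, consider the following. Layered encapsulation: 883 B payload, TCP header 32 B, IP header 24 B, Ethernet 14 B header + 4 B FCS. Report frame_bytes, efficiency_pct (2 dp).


TCP segment = 883 + 32 = 915 B
IP packet = 915 + 24 = 939 B
Ethernet frame = 939 + 14 + 4 = 957 B
Efficiency = app / frame = 883 / 957 = 0.922675 = 92.2675% -> 92.27% (2 dp)

957, 92.27


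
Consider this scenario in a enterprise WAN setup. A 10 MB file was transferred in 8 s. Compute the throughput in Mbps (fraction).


Given: file = 10 MB, time = 8 s
File in Mb = 10 * 8 = 80 Mb
Throughput = 80 / 8 Mbps
Throughput = 10 Mbps

10


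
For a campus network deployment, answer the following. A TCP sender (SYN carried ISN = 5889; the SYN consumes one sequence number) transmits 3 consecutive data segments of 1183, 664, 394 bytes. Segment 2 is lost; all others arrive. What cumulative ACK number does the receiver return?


SYN uses sequence number 5889; first data byte = ISN + 1 = 5890.
Segment 1: SEQ = 5890, len = 1183 B, covers [5890, 7072]
Segment 2: SEQ = 7073, len = 664 B, covers [7073, 7736] [LOST]
Segment 3: SEQ = 7737, len = 394 B, covers [7737, 8130]
In-order data received: bytes [5890, 7072] (segments 1..1).
Segment 2 missing -> gap begins at byte 7073; later segments buffered out of order.
Cumulative ACK = next expected in-order byte = 5890 + 1183 = 7073

7073


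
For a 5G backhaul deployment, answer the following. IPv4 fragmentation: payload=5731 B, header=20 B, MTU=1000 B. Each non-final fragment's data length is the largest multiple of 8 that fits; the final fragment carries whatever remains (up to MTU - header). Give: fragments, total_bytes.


Max data per non-final fragment = floor((MTU - header)/8)*8 = floor((1000 - 20)/8)*8 = floor(980/8)*8 = 976 B
Final fragment needs no 8-byte alignment: it can carry up to MTU - header = 980 B
Non-final fragments needed = ceil((payload - 980) / 976) = ceil(4751/976) = ceil(4.8678) = 5
Number of fragments = 5 + 1 = 6
Fragment sizes (data): 5 * 976 B + 851 B (last, 851 <= 980 OK)
Total bytes sent = payload + n_frags * header = 5731 + 6*20 = 5731 + 120 = 5851 B

6, 5851


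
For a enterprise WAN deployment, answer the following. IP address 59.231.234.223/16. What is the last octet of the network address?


Given: IP = 59.231.234.223, prefix = /16
Subnet mask = 255.255.0.0
Last octet of IP: 223
Last octet of mask: 0
Network last octet = 223 AND 0 = 0

0


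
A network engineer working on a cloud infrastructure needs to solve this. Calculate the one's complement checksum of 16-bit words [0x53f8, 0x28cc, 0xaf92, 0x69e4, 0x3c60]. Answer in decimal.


Given words: [0x53f8, 0x28cc, 0xaf92, 0x69e4, 0x3c60]
Step 1: Sum all words
Raw sum = 21496 + 10444 + 44946 + 27108 + 15456 = 119450
Step 2: Fold carry: (53914 + 1) = 53915
One's complement = ~53915 & 0xFFFF = 11620

11620


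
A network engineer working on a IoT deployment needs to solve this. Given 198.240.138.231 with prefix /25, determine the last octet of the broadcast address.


Given: IP = 198.240.138.231, prefix = /25
Host bits = 32 - 25 = 7
Network last octet = 231 AND mask = 128
Host part size = 2^7 - 1 = 127
Broadcast last octet = 128 OR 127 = 255

255


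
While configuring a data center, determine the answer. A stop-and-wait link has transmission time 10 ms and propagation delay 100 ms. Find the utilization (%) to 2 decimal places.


Given: Ttrans = 10 ms, Tprop = 100 ms
RTT = 2 * Tprop = 2 * 100 = 200 ms
U = Ttrans / (Ttrans + RTT)
U = 10 / (10 + 200)
U = 10 / 210 = 0.047619
U% = 4.76%

4.76


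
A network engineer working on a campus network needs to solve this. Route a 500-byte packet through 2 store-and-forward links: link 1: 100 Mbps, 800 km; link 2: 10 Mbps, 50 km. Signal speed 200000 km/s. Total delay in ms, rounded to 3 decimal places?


Packet = 500 bytes = 4000 bits. Store-and-forward: sum (t_trans + t_prop) per link.
Link 1: t_trans = 4000/(100*10^6) s = 0.0400 ms; t_prop = 800/200000 s = 4.0000 ms; subtotal = 4.0400 ms
Link 2: t_trans = 4000/(10*10^6) s = 0.4000 ms; t_prop = 50/200000 s = 0.2500 ms; subtotal = 0.6500 ms
End-to-end = 4.0400 + 0.6500 = 4.6900 ms -> 4.690 ms (3 dp)

4.690


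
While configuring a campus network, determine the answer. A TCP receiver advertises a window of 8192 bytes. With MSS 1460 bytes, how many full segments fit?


Given: RWND = 8192 bytes, MSS = 1460 bytes
Full segments = floor(RWND / MSS)
Full segments = floor(8192 / 1460)
Full segments = floor(5.611) = 5

5


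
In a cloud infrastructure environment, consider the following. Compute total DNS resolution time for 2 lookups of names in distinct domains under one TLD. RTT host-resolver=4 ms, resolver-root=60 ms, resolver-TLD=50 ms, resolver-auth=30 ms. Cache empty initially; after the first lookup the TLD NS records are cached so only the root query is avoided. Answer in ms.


Lookup 1 (cold cache): local + root + TLD + auth = 4 + 60 + 50 + 30 = 144 ms
Lookups 2..2 (TLD NS cached -> skip root; new domain -> still ask TLD and auth): local + TLD + auth = 4 + 50 + 30 = 84 ms each
Remaining 1 lookups: 1 * 84 = 84 ms
Total = 144 + 84 = 228 ms

228


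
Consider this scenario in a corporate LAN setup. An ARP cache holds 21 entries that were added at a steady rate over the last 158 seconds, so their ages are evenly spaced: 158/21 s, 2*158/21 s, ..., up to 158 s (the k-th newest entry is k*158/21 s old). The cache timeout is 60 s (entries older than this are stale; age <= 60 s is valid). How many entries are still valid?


Ages are k * 158/21 s for k = 1..21 (spacing = 7.5238 s).
Entry k is valid iff k * 158/21 <= 60 iff k <= 21 * 60 / 158 = 7.9747
n_valid = floor(7.9747) = 7
(n_stale = 21 - 7 = 14)

7


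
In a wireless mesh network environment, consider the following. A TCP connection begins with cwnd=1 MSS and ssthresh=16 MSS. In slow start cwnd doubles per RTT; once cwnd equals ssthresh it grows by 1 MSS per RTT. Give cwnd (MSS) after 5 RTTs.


RTT 0: cwnd = 1 MSS (initial)
RTT 1: cwnd = 2 MSS (slow start, doubled)
RTT 2: cwnd = 4 MSS (slow start, doubled)
RTT 3: cwnd = 8 MSS (slow start, doubled)
RTT 4: cwnd = 16 MSS (slow start, doubled)
RTT 5: cwnd = 17 MSS (congestion avoidance, +1)

17


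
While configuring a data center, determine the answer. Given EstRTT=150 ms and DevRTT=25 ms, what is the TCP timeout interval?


Given: EstRTT = 150 ms, DevRTT = 25 ms
Timeout = EstRTT + 4 * DevRTT
4 * DevRTT = 4 * 25 = 100
Timeout = 150 + 100 = 250 ms

250


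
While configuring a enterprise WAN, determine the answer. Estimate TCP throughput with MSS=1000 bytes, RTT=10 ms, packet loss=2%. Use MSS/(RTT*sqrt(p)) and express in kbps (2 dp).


Given: MSS = 1000 bytes, RTT = 10 ms, loss = 2%
RTT in seconds = 10 / 1000 = 0.01
Loss rate = 2% = 0.02
sqrt(loss) = sqrt(0.02) = 0.141421356237
Throughput (bytes/s) = 1000 / (0.01 * 0.141421356237) = 707106.7812
Throughput (kbps) = 707106.7812 * 8 / 1000 = 5656.854249 -> 5656.85 kbps (2 dp)

5656.85


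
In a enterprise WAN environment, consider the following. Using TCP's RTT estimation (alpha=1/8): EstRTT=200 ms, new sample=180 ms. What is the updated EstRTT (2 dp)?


Given: EstRTT = 200 ms, SampleRTT = 180 ms, alpha = 1/8
New EstRTT = (1 - alpha) * EstRTT + alpha * SampleRTT
(7/8) * 200 = 175
(1/8) * 180 = 22.5
New EstRTT = 175 + 22.5 = 197.5 ms -> 197.50 ms (2 dp)

197.50


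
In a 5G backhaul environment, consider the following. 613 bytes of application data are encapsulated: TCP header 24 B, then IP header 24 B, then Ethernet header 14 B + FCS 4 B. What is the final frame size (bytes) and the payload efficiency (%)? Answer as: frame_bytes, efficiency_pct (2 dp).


TCP segment = 613 + 24 = 637 B
IP packet = 637 + 24 = 661 B
Ethernet frame = 661 + 14 + 4 = 679 B
Efficiency = app / frame = 613 / 679 = 0.902798 = 90.2798% -> 90.28% (2 dp)

679, 90.28


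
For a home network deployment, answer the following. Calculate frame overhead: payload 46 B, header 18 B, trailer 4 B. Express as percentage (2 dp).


Given: payload = 46 B, header = 18 B, trailer = 4 B
Overhead bytes = header + trailer = 18 + 4 = 22
Total frame = payload + overhead = 46 + 22 = 68
Overhead % = 22 / 68 * 100 = 32.3529% -> 32.35% (2 dp)

32.35


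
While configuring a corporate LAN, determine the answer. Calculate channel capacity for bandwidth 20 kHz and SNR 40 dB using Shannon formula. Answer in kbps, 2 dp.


Given: B = 20 kHz, SNR = 40 dB
SNR linear = 10^(40/10) = 10000
1 + SNR = 10001
log2(10001) = 13.2878566418
C = 20 * 1000 * 13.2878566418 = 265757.1328 bps
C = 265.757133 kbps -> 265.76 kbps (2 dp)

265.76


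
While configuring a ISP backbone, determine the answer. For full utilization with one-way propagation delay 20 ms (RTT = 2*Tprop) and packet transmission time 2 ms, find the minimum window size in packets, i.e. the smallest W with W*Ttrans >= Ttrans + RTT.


Given: Ttrans = 2 ms, RTT = 40 ms (= 2 * Tprop, Tprop = 20 ms)
Time until first ACK returns = Ttrans + RTT = 2 + 40 = 42 ms
Need W * Ttrans >= Ttrans + RTT  ->  W >= (Ttrans + RTT) / Ttrans
(Ttrans + RTT) / Ttrans = 42 / 2 = 21
W_min = ceil(21) = 21

21


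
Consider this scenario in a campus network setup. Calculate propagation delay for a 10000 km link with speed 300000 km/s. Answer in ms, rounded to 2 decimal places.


Given: distance = 10000 km, speed = 300000 km/s
Delay = distance / speed = 10000 / 300000 seconds
Delay in ms = 10000 * 1000 / 300000
Delay = 33.3333 ms
Rounded to 2 dp = 33.33 ms

33.33


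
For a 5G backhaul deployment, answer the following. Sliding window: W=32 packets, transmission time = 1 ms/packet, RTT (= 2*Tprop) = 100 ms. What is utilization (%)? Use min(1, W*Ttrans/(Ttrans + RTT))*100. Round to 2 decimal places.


Given: W = 32, Ttrans = 1 ms, RTT = 100 ms (= 2 * Tprop, Tprop = 50 ms)
Cycle time = Ttrans + RTT = 1 + 100 = 101 ms (first packet sent until its ACK returns)
W * Ttrans = 32 * 1 = 32 ms of sending per cycle
W * Ttrans / (Ttrans + RTT) = 32 / 101 = 0.316832
U = min(1, 0.316832) = 0.316832
U% = 31.68%

31.68


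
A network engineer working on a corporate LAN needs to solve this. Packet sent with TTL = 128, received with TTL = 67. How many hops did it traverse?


Given: initial TTL = 128, received TTL = 67
Hops = initial TTL - received TTL
Hops = 128 - 67 = 61

61


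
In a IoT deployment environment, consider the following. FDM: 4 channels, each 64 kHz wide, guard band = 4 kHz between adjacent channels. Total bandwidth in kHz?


Given: 4 channels, 64 kHz each, guard = 4 kHz
Channel bandwidth = 4 * 64 = 256 kHz
Guard bands = 3 gaps * 4 kHz = 12 kHz
Total = 256 + 12 = 268 kHz

268


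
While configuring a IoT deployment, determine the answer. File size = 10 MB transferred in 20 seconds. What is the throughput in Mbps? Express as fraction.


Given: file = 10 MB, time = 20 s
File in Mb = 10 * 8 = 80 Mb
Throughput = 80 / 20 Mbps
Throughput = 4 Mbps

4


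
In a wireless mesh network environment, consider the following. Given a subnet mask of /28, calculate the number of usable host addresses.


Given: subnet mask /28
Host bits = 32 - 28 = 4
Total addresses = 2^4 = 16
Usable hosts = 16 - 2 (network + broadcast) = 14

14


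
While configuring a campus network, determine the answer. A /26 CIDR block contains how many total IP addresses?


Given: CIDR prefix /26
Host bits = 32 - 26 = 6
Total addresses = 2^6 = 64

64


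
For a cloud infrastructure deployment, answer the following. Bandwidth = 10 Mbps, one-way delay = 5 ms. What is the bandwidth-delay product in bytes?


Given: bandwidth = 10 Mbps, delay = 5 ms
BDP in bits = 10 * 10^6 * 5 / 1000
BDP in bits = 50000
BDP in bytes = 50000 / 8 = 6250

6250


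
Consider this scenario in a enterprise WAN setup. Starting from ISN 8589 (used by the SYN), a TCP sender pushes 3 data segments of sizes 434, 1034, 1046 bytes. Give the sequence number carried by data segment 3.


The SYN occupies sequence number ISN = 8589, so the first data byte is ISN + 1 = 8590.
SEQ of data segment i = (ISN + 1) + sum of payload sizes of segments 1..i-1.
Segment 1: SEQ = 8590, payload = 434 bytes
Segment 2: SEQ = 9024, payload = 1034 bytes
Segment 3: SEQ = 10058, payload = 1046 bytes
SEQ of segment 3 = 8590 + 434 + 1034 = 10058

10058


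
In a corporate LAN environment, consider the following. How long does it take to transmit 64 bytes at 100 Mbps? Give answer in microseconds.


Given: packet = 64 bytes, bandwidth = 100 Mbps
Packet in bits = 64 * 8 = 512 bits
Bandwidth = 100 * 10^6 = 100000000 bps
Time = 512 / 100000000 seconds
Time in us = 512 * 10^6 / 100000000 = 5.12

5.12


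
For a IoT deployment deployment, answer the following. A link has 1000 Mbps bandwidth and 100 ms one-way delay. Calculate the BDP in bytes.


Given: bandwidth = 1000 Mbps, delay = 100 ms
BDP in bits = 1000 * 10^6 * 100 / 1000
BDP in bits = 100000000
BDP in bytes = 100000000 / 8 = 12500000

12500000


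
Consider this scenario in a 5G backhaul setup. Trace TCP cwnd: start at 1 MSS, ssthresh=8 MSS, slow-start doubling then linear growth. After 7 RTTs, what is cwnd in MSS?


RTT 0: cwnd = 1 MSS (initial)
RTT 1: cwnd = 2 MSS (slow start, doubled)
RTT 2: cwnd = 4 MSS (slow start, doubled)
RTT 3: cwnd = 8 MSS (slow start, doubled)
RTT 4: cwnd = 9 MSS (congestion avoidance, +1)
RTT 5: cwnd = 10 MSS (congestion avoidance, +1)
RTT 6: cwnd = 11 MSS (congestion avoidance, +1)
RTT 7: cwnd = 12 MSS (congestion avoidance, +1)

12


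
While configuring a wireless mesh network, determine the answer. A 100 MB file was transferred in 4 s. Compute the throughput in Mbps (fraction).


Given: file = 100 MB, time = 4 s
File in Mb = 100 * 8 = 800 Mb
Throughput = 800 / 4 Mbps
Throughput = 200 Mbps

200


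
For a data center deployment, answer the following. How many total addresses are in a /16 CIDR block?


Given: CIDR prefix /16
Host bits = 32 - 16 = 16
Total addresses = 2^16 = 65536

65536


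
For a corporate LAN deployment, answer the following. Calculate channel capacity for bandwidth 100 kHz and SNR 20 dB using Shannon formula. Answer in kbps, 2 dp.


Given: B = 100 kHz, SNR = 20 dB
SNR linear = 10^(20/10) = 100
1 + SNR = 101
log2(101) = 6.6582114828
C = 100 * 1000 * 6.6582114828 = 665821.1483 bps
C = 665.821148 kbps -> 665.82 kbps (2 dp)

665.82


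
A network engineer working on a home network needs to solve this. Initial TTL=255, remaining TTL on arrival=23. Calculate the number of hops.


Given: initial TTL = 255, received TTL = 23
Hops = initial TTL - received TTL
Hops = 255 - 23 = 232

232


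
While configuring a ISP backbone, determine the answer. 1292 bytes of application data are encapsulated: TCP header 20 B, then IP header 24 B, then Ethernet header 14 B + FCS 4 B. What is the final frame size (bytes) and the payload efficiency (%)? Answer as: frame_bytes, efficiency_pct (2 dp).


TCP segment = 1292 + 20 = 1312 B
IP packet = 1312 + 24 = 1336 B
Ethernet frame = 1336 + 14 + 4 = 1354 B
Efficiency = app / frame = 1292 / 1354 = 0.954210 = 95.4210% -> 95.42% (2 dp)

1354, 95.42


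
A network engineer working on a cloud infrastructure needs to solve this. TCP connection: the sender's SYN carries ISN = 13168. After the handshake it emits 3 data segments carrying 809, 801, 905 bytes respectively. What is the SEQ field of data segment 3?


The SYN occupies sequence number ISN = 13168, so the first data byte is ISN + 1 = 13169.
SEQ of data segment i = (ISN + 1) + sum of payload sizes of segments 1..i-1.
Segment 1: SEQ = 13169, payload = 809 bytes
Segment 2: SEQ = 13978, payload = 801 bytes
Segment 3: SEQ = 14779, payload = 905 bytes
SEQ of segment 3 = 13169 + 809 + 801 = 14779

14779


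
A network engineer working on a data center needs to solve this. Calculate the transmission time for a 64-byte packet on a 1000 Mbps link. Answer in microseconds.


Given: packet = 64 bytes, bandwidth = 1000 Mbps
Packet in bits = 64 * 8 = 512 bits
Bandwidth = 1000 * 10^6 = 1000000000 bps
Time = 512 / 1000000000 seconds
Time in us = 512 * 10^6 / 1000000000 = 0.512

0.512


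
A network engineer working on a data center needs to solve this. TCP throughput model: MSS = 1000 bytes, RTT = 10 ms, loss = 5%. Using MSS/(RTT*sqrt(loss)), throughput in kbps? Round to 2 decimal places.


Given: MSS = 1000 bytes, RTT = 10 ms, loss = 5%
RTT in seconds = 10 / 1000 = 0.01
Loss rate = 5% = 0.05
sqrt(loss) = sqrt(0.05) = 0.223606797750
Throughput (bytes/s) = 1000 / (0.01 * 0.223606797750) = 447213.5955
Throughput (kbps) = 447213.5955 * 8 / 1000 = 3577.708764 -> 3577.71 kbps (2 dp)

3577.71


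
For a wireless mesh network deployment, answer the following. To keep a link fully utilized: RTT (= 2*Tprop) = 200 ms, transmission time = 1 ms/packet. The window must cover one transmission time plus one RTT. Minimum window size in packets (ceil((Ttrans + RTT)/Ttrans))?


Given: Ttrans = 1 ms, RTT = 200 ms (= 2 * Tprop, Tprop = 100 ms)
Time until first ACK returns = Ttrans + RTT = 1 + 200 = 201 ms
Need W * Ttrans >= Ttrans + RTT  ->  W >= (Ttrans + RTT) / Ttrans
(Ttrans + RTT) / Ttrans = 201 / 1 = 201
W_min = ceil(201) = 201

201


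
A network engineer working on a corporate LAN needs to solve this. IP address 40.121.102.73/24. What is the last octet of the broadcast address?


Given: IP = 40.121.102.73, prefix = /24
Host bits = 32 - 24 = 8
Network last octet = 73 AND mask = 0
Host part size = 2^8 - 1 = 255
Broadcast last octet = 0 OR 255 = 255

255


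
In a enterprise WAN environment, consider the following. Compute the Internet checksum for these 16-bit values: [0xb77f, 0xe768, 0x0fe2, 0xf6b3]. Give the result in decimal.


Given words: [0xb77f, 0xe768, 0x0fe2, 0xf6b3]
Step 1: Sum all words
Raw sum = 46975 + 59240 + 4066 + 63155 = 173436
Step 2: Fold carry: (42364 + 2) = 42366
One's complement = ~42366 & 0xFFFF = 23169

23169


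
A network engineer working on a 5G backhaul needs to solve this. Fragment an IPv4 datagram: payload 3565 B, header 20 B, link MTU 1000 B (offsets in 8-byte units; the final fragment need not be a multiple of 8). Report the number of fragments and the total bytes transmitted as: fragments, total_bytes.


Max data per non-final fragment = floor((MTU - header)/8)*8 = floor((1000 - 20)/8)*8 = floor(980/8)*8 = 976 B
Final fragment needs no 8-byte alignment: it can carry up to MTU - header = 980 B
Non-final fragments needed = ceil((payload - 980) / 976) = ceil(2585/976) = ceil(2.6486) = 3
Number of fragments = 3 + 1 = 4
Fragment sizes (data): 3 * 976 B + 637 B (last, 637 <= 980 OK)
Total bytes sent = payload + n_frags * header = 3565 + 4*20 = 3565 + 80 = 3645 B

4, 3645


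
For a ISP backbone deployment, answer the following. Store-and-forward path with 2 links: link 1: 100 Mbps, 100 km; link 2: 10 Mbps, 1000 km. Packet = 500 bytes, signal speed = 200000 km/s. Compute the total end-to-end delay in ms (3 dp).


Packet = 500 bytes = 4000 bits. Store-and-forward: sum (t_trans + t_prop) per link.
Link 1: t_trans = 4000/(100*10^6) s = 0.0400 ms; t_prop = 100/200000 s = 0.5000 ms; subtotal = 0.5400 ms
Link 2: t_trans = 4000/(10*10^6) s = 0.4000 ms; t_prop = 1000/200000 s = 5.0000 ms; subtotal = 5.4000 ms
End-to-end = 0.5400 + 5.4000 = 5.9400 ms -> 5.940 ms (3 dp)

5.940


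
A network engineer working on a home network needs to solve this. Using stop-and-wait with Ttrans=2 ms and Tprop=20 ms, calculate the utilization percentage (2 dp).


Given: Ttrans = 2 ms, Tprop = 20 ms
RTT = 2 * Tprop = 2 * 20 = 40 ms
U = Ttrans / (Ttrans + RTT)
U = 2 / (2 + 40)
U = 2 / 42 = 0.047619
U% = 4.76%

4.76


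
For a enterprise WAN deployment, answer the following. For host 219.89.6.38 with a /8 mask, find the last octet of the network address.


Given: IP = 219.89.6.38, prefix = /8
Subnet mask = 255.0.0.0
Last octet of IP: 38
Last octet of mask: 0
Network last octet = 38 AND 0 = 0

0


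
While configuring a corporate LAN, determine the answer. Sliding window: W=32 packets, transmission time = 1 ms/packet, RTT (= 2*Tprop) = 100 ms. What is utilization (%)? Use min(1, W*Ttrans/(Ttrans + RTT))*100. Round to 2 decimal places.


Given: W = 32, Ttrans = 1 ms, RTT = 100 ms (= 2 * Tprop, Tprop = 50 ms)
Cycle time = Ttrans + RTT = 1 + 100 = 101 ms (first packet sent until its ACK returns)
W * Ttrans = 32 * 1 = 32 ms of sending per cycle
W * Ttrans / (Ttrans + RTT) = 32 / 101 = 0.316832
U = min(1, 0.316832) = 0.316832
U% = 31.68%

31.68


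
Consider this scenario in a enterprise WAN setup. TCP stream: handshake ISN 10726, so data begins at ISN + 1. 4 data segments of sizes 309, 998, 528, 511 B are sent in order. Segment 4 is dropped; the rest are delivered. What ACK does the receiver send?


SYN uses sequence number 10726; first data byte = ISN + 1 = 10727.
Segment 1: SEQ = 10727, len = 309 B, covers [10727, 11035]
Segment 2: SEQ = 11036, len = 998 B, covers [11036, 12033]
Segment 3: SEQ = 12034, len = 528 B, covers [12034, 12561]
Segment 4: SEQ = 12562, len = 511 B, covers [12562, 13072] [LOST]
In-order data received: bytes [10727, 12561] (segments 1..3).
Segment 4 missing -> gap begins at byte 12562.
Cumulative ACK = next expected in-order byte = 10727 + 309 + 998 + 528 = 12562

12562


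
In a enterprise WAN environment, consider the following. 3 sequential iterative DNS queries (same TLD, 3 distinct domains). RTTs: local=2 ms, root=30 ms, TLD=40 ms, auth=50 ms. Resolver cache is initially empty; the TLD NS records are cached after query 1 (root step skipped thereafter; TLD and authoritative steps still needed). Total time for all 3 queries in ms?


Lookup 1 (cold cache): local + root + TLD + auth = 2 + 30 + 40 + 50 = 122 ms
Lookups 2..3 (TLD NS cached -> skip root; new domain -> still ask TLD and auth): local + TLD + auth = 2 + 40 + 50 = 92 ms each
Remaining 2 lookups: 2 * 92 = 184 ms
Total = 122 + 184 = 306 ms

306


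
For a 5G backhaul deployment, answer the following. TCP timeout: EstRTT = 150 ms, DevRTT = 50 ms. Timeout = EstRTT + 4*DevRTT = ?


Given: EstRTT = 150 ms, DevRTT = 50 ms
Timeout = EstRTT + 4 * DevRTT
4 * DevRTT = 4 * 50 = 200
Timeout = 150 + 200 = 350 ms

350


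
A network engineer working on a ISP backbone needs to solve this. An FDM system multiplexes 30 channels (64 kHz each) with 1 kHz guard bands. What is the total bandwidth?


Given: 30 channels, 64 kHz each, guard = 1 kHz
Channel bandwidth = 30 * 64 = 1920 kHz
Guard bands = 29 gaps * 1 kHz = 29 kHz
Total = 1920 + 29 = 1949 kHz

1949


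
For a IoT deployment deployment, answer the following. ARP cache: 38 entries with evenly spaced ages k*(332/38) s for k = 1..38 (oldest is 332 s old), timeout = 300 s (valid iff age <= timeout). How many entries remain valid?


Ages are k * 332/38 s for k = 1..38 (spacing = 8.7368 s).
Entry k is valid iff k * 332/38 <= 300 iff k <= 38 * 300 / 332 = 34.3373
n_valid = floor(34.3373) = 34
(n_stale = 38 - 34 = 4)

34


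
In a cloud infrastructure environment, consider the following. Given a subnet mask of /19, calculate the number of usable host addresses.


Given: subnet mask /19
Host bits = 32 - 19 = 13
Total addresses = 2^13 = 8192
Usable hosts = 8192 - 2 (network + broadcast) = 8190

8190


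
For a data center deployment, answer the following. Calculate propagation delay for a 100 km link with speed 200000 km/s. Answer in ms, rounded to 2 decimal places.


Given: distance = 100 km, speed = 200000 km/s
Delay = distance / speed = 100 / 200000 seconds
Delay in ms = 100 * 1000 / 200000
Delay = 0.5000 ms
Rounded to 2 dp = 0.50 ms

0.50


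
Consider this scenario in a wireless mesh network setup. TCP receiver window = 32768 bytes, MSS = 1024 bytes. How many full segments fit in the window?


Given: RWND = 32768 bytes, MSS = 1024 bytes
Full segments = floor(RWND / MSS)
Full segments = floor(32768 / 1024)
Full segments = floor(32.0) = 32

32


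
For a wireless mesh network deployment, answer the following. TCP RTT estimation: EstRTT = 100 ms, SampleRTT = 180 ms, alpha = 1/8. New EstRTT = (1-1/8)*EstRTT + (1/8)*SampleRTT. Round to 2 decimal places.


Given: EstRTT = 100 ms, SampleRTT = 180 ms, alpha = 1/8
New EstRTT = (1 - alpha) * EstRTT + alpha * SampleRTT
(7/8) * 100 = 87.5
(1/8) * 180 = 22.5
New EstRTT = 87.5 + 22.5 = 110 ms -> 110.00 ms (2 dp)

110.00


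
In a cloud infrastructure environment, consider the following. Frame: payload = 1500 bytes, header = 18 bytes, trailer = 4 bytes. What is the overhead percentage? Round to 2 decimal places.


Given: payload = 1500 B, header = 18 B, trailer = 4 B
Overhead bytes = header + trailer = 18 + 4 = 22
Total frame = payload + overhead = 1500 + 22 = 1522
Overhead % = 22 / 1522 * 100 = 1.4455% -> 1.45% (2 dp)

1.45
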